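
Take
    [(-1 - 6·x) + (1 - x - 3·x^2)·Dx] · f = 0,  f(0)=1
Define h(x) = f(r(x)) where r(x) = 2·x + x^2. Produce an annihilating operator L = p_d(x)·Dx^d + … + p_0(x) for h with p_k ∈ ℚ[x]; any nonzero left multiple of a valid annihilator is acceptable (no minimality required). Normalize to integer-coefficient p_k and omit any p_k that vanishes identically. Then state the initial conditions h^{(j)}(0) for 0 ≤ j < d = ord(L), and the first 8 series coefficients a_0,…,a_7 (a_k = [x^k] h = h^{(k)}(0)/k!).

L = (2 + 26·x + 36·x^2 + 12·x^3) + (-1 + 2·x + 13·x^2 + 12·x^3 + 3·x^4)·Dx  (order 1).
h: a_k = 1, 2, 17, 72, 392, 1930, 9871, 49752, …
ICs: h(0) = 1.

f: a_k = 1, 1, 4, 7, 19, 40, 97, 217, …
h₀=f(r): pull back L_f along r ⇒ L₀.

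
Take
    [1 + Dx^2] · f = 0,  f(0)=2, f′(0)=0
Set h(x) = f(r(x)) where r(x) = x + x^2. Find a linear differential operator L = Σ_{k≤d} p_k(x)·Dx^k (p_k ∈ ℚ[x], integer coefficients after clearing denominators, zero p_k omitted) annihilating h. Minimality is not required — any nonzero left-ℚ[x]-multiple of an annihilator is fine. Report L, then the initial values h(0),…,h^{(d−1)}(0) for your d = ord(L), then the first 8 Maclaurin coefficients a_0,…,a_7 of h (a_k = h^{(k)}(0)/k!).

L = (1 + 6·x + 12·x^2 + 8·x^3) - 2·Dx + (1 + 2·x)·Dx^2  (order 2).
h: a_k = 2, 0, -1, -2, -11/12, 1/3, 179/360, 19/60, …
ICs: h(0) = 2, h′(0) = 0.

f: a_k = 2, 0, -1, 0, 1/12, 0, -1/360, 0, …
f∘r: x↦r, Dx↦Dx/r' in L_f ⇒ L₀.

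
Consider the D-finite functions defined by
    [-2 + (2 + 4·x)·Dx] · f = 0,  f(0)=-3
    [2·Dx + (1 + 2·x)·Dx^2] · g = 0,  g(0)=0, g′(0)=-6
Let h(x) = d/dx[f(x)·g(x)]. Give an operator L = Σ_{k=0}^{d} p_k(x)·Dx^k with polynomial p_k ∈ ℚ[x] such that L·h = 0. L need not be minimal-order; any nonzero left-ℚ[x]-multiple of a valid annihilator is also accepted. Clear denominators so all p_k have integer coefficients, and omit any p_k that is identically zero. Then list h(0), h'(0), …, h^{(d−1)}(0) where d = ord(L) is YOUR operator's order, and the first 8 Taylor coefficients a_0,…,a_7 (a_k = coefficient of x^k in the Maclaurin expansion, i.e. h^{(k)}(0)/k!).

f: a_k = -3, -3, 3/2, -3/2, 15/8, -21/8, 63/16, -99/16, …
g: a_k = 0, -6, 6, -8, 12, -96/5, 32, -384/7, …
L₀ := L_f ⊗_s L_g (sym. prod.), ord ≤ 2.
Derive L from L₀ (diff closure).
L = 1 + (4 + 8·x)·Dx + (1 + 4·x + 4·x^2)·Dx^2  (order 2).
h: a_k = 18, 0, -9, 24, -213/4, 558/5, -9129/40, 16134/35, …
ICs: h(0) = 18, h′(0) = 0.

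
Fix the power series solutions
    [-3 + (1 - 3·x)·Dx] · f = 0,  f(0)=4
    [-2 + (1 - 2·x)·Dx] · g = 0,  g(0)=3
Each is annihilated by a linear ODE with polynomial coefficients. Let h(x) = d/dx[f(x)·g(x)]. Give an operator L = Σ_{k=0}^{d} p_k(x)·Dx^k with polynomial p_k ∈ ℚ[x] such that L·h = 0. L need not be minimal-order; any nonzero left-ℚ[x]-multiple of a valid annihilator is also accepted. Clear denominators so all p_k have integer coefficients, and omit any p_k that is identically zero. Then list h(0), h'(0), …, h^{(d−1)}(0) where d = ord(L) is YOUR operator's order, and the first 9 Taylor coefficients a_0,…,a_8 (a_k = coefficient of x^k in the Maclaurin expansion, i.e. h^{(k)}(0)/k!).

L = (38 - 180·x + 216·x^2) + (-5 + 37·x - 90·x^2 + 72·x^3)·Dx  (order 1).
h: a_k = 60, 456, 2340, 10128, 39900, 148248, 529620, 1840416, 6266700, …
ICs: h(0) = 60.

f: a_k = 4, 12, 36, 108, 324, 972, 2916, 8748, 26244, …
g: a_k = 3, 6, 12, 24, 48, 96, 192, 384, 768, …
Product ⇒ symmetric product L₀, ord ≤ 1.
h=h₀': d/dx-closure on L₀ ⇒ L.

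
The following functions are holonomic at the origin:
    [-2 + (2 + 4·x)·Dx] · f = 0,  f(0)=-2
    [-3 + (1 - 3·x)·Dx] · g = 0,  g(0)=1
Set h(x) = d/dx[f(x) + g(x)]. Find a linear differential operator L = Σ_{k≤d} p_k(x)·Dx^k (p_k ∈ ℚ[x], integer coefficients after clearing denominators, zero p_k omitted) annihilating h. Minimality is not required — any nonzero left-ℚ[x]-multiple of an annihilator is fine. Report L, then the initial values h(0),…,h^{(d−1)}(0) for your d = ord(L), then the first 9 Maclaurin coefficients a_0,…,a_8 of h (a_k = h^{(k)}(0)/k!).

L = (-72 - 54·x) + (-51 - 234·x - 189·x^2)·Dx + (7 + 2·x - 51·x^2 - 54·x^3)·Dx^2  (order 2).
h: a_k = 1, 20, 78, 329, 4825/4, 17559/4, 122241/8, 420333/8, 11330973/64, …
ICs: h(0) = 1, h′(0) = 20.

f: a_k = -2, -2, 1, -1, 5/4, -7/4, 21/8, -33/8, 429/64, …
g: a_k = 1, 3, 9, 27, 81, 243, 729, 2187, 6561, …
f+g: L₀ = lclm(L_f,L_g), ord ≤ 1+1.
h₀' ⇒ L via d/dx closure of L₀.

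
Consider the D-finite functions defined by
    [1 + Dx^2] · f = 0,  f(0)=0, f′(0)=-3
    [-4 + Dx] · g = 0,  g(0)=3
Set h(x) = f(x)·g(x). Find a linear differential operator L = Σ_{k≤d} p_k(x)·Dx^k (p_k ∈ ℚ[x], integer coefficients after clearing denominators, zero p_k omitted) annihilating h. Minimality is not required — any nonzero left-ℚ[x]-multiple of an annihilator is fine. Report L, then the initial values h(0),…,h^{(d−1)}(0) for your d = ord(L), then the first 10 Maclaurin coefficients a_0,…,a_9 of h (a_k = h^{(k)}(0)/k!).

L = 17 - 8·Dx + Dx^2  (order 2).
h: a_k = 0, -9, -36, -141/2, -90, -3363/40, -611/10, -20047/560, -69/4, -277441/40320, …
ICs: h(0) = 0, h′(0) = -9.

f: a_k = 0, -3, 0, 1/2, 0, -1/40, 0, 1/1680, 0, -1/120960, …
g: a_k = 3, 12, 24, 32, 32, 128/5, 256/15, 1024/105, 512/105, 2048/945, …
L₀ := L_f ⊗_s L_g (sym. prod.), ord ≤ 2.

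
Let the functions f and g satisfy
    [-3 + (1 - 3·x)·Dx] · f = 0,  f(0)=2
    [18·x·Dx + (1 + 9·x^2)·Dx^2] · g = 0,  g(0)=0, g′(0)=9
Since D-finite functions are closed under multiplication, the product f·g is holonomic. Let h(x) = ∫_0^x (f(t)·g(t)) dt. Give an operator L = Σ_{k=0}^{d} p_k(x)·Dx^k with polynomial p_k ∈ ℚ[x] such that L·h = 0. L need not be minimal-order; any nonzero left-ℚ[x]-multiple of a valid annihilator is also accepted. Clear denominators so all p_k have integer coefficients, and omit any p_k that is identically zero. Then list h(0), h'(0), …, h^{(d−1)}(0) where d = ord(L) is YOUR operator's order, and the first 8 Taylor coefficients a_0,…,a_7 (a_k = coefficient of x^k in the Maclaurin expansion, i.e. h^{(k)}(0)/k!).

L = 54·x·Dx + (6 - 18·x + 108·x^2)·Dx^2 + (-1 + 3·x - 9·x^2 + 27·x^3)·Dx^3  (order 3).
h: a_k = 0, 0, 9, 18, 27, 324/5, 1053/5, 18954/35, …
ICs: h(0) = 0, h′(0) = 0, h′′(0) = 18.

f: a_k = 2, 6, 18, 54, 162, 486, 1458, 4374, …
g: a_k = 0, 9, 0, -27, 0, 729/5, 0, -6561/7, …
h₀=f·g: eliminate ⇒ L₀, order ≤ 1·2.
h=∫₀ˣh₀: take L = L₀·Dx.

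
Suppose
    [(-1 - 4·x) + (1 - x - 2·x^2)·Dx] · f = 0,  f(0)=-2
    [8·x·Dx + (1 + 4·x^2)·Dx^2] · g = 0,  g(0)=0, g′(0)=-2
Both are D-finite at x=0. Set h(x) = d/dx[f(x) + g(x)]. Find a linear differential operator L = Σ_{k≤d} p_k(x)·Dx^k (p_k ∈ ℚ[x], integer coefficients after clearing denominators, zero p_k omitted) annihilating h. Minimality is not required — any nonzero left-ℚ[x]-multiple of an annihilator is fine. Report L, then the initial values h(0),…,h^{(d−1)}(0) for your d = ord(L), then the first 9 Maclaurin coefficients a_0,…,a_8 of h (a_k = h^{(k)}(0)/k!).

L = (-24 + 96·x + 864·x^2 + 1536·x^3 + 3264·x^4 + 768·x^6) + (19 + 80·x + 100·x^2 + 544·x^3 + 1424·x^4 + 2368·x^5 + 192·x^6 + 768·x^7)·Dx + (-3 - 7·x - 32·x^2 + 28·x^3 - 24·x^4 + 240·x^5 + 256·x^6 + 64·x^7 + 128·x^8)·Dx^2  (order 2).
h: a_k = -4, -12, -22, -88, -242, -516, -1062, -2736, -6650, …
ICs: h(0) = -4, h′(0) = -12.

f: a_k = -2, -2, -6, -10, -22, -42, -86, -170, -342, …
g: a_k = 0, -2, 0, 8/3, 0, -32/5, 0, 128/7, 0, …
f+g: L₀ = lclm(L_f,L_g), ord ≤ 1+2.
Derive L from L₀ (diff closure).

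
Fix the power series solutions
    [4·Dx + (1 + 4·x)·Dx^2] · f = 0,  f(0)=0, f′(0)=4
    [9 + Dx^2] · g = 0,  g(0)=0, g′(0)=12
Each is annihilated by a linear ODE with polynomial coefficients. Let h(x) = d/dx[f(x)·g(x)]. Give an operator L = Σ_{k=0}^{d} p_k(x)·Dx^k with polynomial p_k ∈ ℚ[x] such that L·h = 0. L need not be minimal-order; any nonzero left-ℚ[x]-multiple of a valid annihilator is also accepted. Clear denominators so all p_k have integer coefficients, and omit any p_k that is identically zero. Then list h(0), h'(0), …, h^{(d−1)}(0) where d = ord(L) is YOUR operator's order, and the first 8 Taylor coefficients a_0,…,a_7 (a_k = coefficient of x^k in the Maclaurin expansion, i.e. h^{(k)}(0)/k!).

f: a_k = 0, 4, -8, 64/3, -64, 1024/5, -2048/3, 16384/7, …
g: a_k = 0, 12, 0, -18, 0, 81/10, 0, -243/140, …
f·g: L₀ = L_f ⊗_s L_g, ord ≤ 2·2.
h=h₀': d/dx-closure on L₀ ⇒ L.
L = (-153603 - 635688·x - 3184272·x^2 - 4292352·x^3 + 12503808·x^4 + 40310784·x^5 + 26873856·x^6) + (-47736 - 304992·x - 311040·x^2 + 2073600·x^3 + 7464960·x^4 + 5971968·x^5)·Dx + (-19110 - 88272·x - 352800·x^2 + 41472·x^3 + 3773952·x^4 + 8957952·x^5 + 5971968·x^6)·Dx^2 + (-5304 - 33888·x - 34560·x^2 + 230400·x^3 + 829440·x^4 + 663552·x^5)·Dx^3 + (-227 - 1960·x + 112·x^2 + 57600·x^3 + 264960·x^4 + 497664·x^5 + 331776·x^6)·Dx^4  (order 4).
h: a_k = 0, 96, -288, 736, -3120, 12636, -248668/5, 6878568/35, …
ICs: h(0) = 0, h′(0) = 96, h′′(0) = -576, h′′′(0) = 4416.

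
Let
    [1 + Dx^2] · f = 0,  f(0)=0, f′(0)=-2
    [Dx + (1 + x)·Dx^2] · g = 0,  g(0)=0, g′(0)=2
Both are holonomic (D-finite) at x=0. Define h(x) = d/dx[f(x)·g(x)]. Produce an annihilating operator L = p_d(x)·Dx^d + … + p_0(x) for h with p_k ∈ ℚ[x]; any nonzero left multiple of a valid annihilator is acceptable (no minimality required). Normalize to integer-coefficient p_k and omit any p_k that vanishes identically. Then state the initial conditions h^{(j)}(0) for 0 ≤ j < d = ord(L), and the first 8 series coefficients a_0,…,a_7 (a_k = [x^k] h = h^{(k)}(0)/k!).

L = (-25 - 44·x - 42·x^2 + 12·x^3 + 43·x^4 + 24·x^5 + 4·x^6) + (-24 - 32·x + 20·x^2 + 60·x^3 + 40·x^4 + 8·x^5)·Dx + (-28 - 44·x - 14·x^2 + 72·x^3 + 98·x^4 + 48·x^5 + 8·x^6)·Dx^2 + (-24 - 32·x + 20·x^2 + 60·x^3 + 40·x^4 + 8·x^5)·Dx^3 + (-3 + 28·x^2 + 60·x^3 + 55·x^4 + 24·x^5 + 4·x^6)·Dx^4  (order 4).
h: a_k = 0, -8, 6, -8/3, 10/3, -11/3, 217/60, -226/63, …
ICs: h(0) = 0, h′(0) = -8, h′′(0) = 12, h′′′(0) = -16.

f: a_k = 0, -2, 0, 1/3, 0, -1/60, 0, 1/2520, …
g: a_k = 0, 2, -1, 2/3, -1/2, 2/5, -1/3, 2/7, …
Product ⇒ symmetric product L₀, ord ≤ 4.
h₀' ⇒ L via d/dx closure of L₀.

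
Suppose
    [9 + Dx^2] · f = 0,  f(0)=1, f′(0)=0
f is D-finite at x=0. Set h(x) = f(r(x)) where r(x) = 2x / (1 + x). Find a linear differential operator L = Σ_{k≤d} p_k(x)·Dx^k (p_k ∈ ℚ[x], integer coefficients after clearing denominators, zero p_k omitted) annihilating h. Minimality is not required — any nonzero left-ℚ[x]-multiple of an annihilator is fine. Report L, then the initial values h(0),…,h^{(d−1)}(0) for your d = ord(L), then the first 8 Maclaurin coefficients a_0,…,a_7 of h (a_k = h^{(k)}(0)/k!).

L = 36 + (2 + 6·x + 6·x^2 + 2·x^3)·Dx + (1 + 4·x + 6·x^2 + 4·x^3 + x^4)·Dx^2  (order 2).
h: a_k = 1, 0, -18, 36, 0, -144, 1926/5, -2916/5, …
ICs: h(0) = 1, h′(0) = 0.

f: a_k = 1, 0, -9/2, 0, 27/8, 0, -81/80, 0, …
f∘r: x↦r, Dx↦Dx/r' in L_f ⇒ L₀.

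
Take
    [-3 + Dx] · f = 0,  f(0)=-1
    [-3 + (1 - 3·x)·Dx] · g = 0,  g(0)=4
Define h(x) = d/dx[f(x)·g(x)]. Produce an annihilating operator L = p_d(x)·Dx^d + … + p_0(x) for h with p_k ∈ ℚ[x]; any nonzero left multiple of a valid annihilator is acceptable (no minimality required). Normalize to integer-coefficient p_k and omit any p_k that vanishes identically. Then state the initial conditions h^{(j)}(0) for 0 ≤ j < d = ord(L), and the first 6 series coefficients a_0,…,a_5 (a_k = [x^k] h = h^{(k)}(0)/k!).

L = (15 - 36·x + 27·x^2) + (-2 + 9·x - 9·x^2)·Dx  (order 1).
h: a_k = -24, -180, -864, -3510, -13203, -475551/10, …
ICs: h(0) = -24.

f: a_k = -1, -3, -9/2, -9/2, -27/8, -81/40, …
g: a_k = 4, 12, 36, 108, 324, 972, …
Product ⇒ symmetric product L₀, ord ≤ 1.
Differentiate: ansatz ord ≤ ord L₀ ⇒ L.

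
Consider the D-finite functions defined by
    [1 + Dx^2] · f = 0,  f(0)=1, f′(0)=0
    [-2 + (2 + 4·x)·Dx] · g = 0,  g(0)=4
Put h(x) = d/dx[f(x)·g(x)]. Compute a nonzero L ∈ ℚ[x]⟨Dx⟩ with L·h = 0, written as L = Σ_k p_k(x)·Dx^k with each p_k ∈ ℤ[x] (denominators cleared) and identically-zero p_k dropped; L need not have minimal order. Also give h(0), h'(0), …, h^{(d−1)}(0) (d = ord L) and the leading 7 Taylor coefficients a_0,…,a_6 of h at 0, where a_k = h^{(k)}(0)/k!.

f: a_k = 1, 0, -1/2, 0, 1/24, 0, -1/720, …
g: a_k = 4, 4, -2, 2, -5/2, 7/2, -21/4, …
Sym-product of L_f,L_g gives L₀ (≤ ord 2).
Derive L from L₀ (diff closure).
L = (2 + 12·x + 16·x^2 + 8·x^3 + 4·x^4) + (1 - 6·x^2 - 4·x^3)·Dx + (1 + 5·x + 9·x^2 + 8·x^3 + 4·x^4)·Dx^2  (order 2).
h: a_k = 4, -8, 0, -16/3, 40/3, -368/15, 2072/45, …
ICs: h(0) = 4, h′(0) = -8.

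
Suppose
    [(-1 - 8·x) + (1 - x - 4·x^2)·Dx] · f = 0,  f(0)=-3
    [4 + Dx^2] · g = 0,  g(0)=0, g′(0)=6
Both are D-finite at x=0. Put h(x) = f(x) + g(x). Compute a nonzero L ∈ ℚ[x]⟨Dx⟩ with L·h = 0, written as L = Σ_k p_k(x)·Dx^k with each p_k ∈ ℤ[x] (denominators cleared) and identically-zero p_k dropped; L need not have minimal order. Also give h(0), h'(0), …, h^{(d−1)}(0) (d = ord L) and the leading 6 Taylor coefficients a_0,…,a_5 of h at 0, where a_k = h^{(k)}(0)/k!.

f: a_k = -3, -3, -15, -27, -87, -195, …
g: a_k = 0, 6, 0, -4, 0, 4/5, …
h₀=f+g: left-lcm gives L₀, ord ≤ 3.
L = (116 + 1008·x + 968·x^2 + 2688·x^3 + 640·x^4 + 1024·x^5) + (-28 - 4·x + 8·x^2 + 200·x^3 + 480·x^4 + 384·x^5 + 512·x^6)·Dx + (29 + 252·x + 242·x^2 + 672·x^3 + 160·x^4 + 256·x^5)·Dx^2 + (-7 - x + 2·x^2 + 50·x^3 + 120·x^4 + 96·x^5 + 128·x^6)·Dx^3  (order 3).
h: a_k = -3, 3, -15, -31, -87, -971/5, …
ICs: h(0) = -3, h′(0) = 3, h′′(0) = -30.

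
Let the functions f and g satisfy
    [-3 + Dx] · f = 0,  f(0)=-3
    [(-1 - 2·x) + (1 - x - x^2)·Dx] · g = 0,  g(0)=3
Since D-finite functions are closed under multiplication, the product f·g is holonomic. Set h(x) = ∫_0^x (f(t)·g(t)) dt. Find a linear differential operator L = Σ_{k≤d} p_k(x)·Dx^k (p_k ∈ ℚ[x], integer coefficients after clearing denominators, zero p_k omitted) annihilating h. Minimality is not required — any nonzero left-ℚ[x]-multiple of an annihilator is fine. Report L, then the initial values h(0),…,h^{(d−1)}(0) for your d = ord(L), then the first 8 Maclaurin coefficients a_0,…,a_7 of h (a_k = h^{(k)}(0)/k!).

f: a_k = -3, -9, -27/2, -27/2, -81/8, -243/40, -243/80, -729/560, …
g: a_k = 3, 3, 6, 9, 15, 24, 39, 63, …
f·g: L₀ = L_f ⊗_s L_g, ord ≤ 1·1.
h=∫₀ˣh₀: take L = L₀·Dx.
L = (4 - x - 3·x^2)·Dx + (-1 + x + x^2)·Dx^2  (order 2).
h: a_k = 0, -9, -18, -57/2, -81/2, -2223/40, -1527/20, -59607/560, …
ICs: h(0) = 0, h′(0) = -9.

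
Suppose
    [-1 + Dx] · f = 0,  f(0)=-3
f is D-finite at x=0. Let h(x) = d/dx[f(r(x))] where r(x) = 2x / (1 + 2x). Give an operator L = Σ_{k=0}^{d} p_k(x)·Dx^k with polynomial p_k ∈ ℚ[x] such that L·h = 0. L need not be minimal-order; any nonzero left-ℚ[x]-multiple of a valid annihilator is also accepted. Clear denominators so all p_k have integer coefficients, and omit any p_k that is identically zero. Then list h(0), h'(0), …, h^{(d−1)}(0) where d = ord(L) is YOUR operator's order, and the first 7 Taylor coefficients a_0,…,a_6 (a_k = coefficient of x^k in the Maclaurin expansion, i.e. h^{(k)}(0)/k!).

f: a_k = -3, -3, -3/2, -1/2, -1/8, -1/40, -1/240, …
f∘r: x↦r, Dx↦Dx/r' in L_f ⇒ L₀.
h₀' ⇒ L via d/dx closure of L₀.
L = (-2 - 8·x) + (-1 - 4·x - 4·x^2)·Dx  (order 1).
h: a_k = -6, 12, -12, -8, 76, -1208/5, 8728/15, …
ICs: h(0) = -6.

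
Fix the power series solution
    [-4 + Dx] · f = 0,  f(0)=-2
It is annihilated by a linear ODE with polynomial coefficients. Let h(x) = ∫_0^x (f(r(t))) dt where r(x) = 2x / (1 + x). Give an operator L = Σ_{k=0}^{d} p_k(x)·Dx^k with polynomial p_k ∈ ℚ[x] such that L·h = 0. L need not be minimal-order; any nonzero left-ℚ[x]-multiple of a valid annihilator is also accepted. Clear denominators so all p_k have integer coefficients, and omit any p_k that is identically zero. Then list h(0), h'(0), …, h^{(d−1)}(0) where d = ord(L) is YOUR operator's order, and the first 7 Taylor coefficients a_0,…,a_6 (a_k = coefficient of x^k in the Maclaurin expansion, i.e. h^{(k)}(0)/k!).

f: a_k = -2, -8, -16, -64/3, -64/3, -256/15, -512/45, …
L₀ from L_f via x↦r, Dx↦r'^{-1}Dx.
Integrate: L := L₀·Dx.
L = -8·Dx + (1 + 2·x + x^2)·Dx^2  (order 2).
h: a_k = 0, -2, -8, -16, -44/3, -16/15, 88/15, …
ICs: h(0) = 0, h′(0) = -2.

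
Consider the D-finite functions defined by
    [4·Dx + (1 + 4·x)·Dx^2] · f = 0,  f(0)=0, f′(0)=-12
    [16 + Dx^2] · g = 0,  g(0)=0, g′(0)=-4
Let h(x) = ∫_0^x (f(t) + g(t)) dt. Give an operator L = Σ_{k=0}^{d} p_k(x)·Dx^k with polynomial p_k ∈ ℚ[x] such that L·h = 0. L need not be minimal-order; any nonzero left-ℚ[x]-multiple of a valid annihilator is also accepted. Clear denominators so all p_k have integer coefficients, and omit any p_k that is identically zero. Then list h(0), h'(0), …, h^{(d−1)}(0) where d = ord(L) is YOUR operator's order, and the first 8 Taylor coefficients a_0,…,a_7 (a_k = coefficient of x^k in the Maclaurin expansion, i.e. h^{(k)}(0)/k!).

f: a_k = 0, -12, 24, -64, 192, -3072/5, 2048, -49152/7, …
g: a_k = 0, -4, 0, 32/3, 0, -128/15, 0, 1024/315, …
h₀=f+g: left-lcm gives L₀, ord ≤ 4.
∫: right-multiply L₀ by Dx.
L = (448 + 512·x + 1024·x^2)·Dx^2 + (48 + 320·x + 768·x^2 + 1024·x^3)·Dx^3 + (28 + 32·x + 64·x^2)·Dx^4 + (3 + 20·x + 48·x^2 + 64·x^3)·Dx^5  (order 5).
h: a_k = 0, 0, -8, 8, -40/3, 192/5, -4672/45, 2048/7, …
ICs: h(0) = 0, h′(0) = 0, h′′(0) = -16, h′′′(0) = 48, h′′′′(0) = -320.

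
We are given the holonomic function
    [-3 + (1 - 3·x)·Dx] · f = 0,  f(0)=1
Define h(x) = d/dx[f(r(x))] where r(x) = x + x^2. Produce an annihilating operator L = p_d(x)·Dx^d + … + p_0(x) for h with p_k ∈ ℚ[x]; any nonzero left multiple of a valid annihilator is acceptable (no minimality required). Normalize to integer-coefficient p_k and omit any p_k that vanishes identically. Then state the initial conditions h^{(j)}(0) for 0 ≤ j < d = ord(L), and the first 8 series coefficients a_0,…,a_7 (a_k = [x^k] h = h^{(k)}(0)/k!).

f: a_k = 1, 3, 9, 27, 81, 243, 729, 2187, …
L₀ from L_f via x↦r, Dx↦r'^{-1}Dx.
h=h₀': d/dx-closure on L₀ ⇒ L.
L = (8 + 18·x + 18·x^2) + (-1 + x + 9·x^2 + 6·x^3)·Dx  (order 1).
h: a_k = 3, 24, 135, 684, 3240, 14742, 65205, 282528, …
ICs: h(0) = 3.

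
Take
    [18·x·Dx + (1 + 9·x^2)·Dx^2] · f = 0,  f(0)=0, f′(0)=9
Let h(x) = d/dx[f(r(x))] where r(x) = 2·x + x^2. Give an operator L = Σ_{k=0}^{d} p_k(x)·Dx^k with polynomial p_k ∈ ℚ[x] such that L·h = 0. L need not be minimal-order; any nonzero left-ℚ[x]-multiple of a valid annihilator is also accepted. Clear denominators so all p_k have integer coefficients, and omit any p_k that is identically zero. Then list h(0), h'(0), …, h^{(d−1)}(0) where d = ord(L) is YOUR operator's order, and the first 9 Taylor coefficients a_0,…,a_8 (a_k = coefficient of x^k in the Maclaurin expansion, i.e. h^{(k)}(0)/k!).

L = (-1 + 72·x + 144·x^2 + 108·x^3 + 27·x^4) + (1 + x + 36·x^2 + 72·x^3 + 45·x^4 + 9·x^5)·Dx  (order 1).
h: a_k = 18, 18, -648, -1296, 22518, 69822, -758160, -3312576, 24577506, …
ICs: h(0) = 18.

f: a_k = 0, 9, 0, -27, 0, 729/5, 0, -6561/7, 0, …
Change of var in L_f (x↦r) gives L₀.
h=h₀': d/dx-closure on L₀ ⇒ L.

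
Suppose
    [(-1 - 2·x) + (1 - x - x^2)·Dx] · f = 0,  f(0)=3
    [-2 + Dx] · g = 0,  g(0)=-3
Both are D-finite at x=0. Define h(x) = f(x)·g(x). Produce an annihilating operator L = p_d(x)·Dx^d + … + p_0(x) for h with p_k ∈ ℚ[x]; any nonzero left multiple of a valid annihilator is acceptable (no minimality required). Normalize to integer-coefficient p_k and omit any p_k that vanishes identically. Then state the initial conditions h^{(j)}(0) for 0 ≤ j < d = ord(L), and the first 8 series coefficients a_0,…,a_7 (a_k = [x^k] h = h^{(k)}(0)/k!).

f: a_k = 3, 3, 6, 9, 15, 24, 39, 63, …
g: a_k = -3, -6, -6, -4, -2, -4/5, -4/15, -8/105, …
L₀ := L_f ⊗_s L_g (sym. prod.), ord ≤ 1.
L = (3 - 2·x^2) + (-1 + x + x^2)·Dx  (order 1).
h: a_k = -9, -27, -54, -93, -153, -1242/5, -2011/5, -22779/35, …
ICs: h(0) = -9.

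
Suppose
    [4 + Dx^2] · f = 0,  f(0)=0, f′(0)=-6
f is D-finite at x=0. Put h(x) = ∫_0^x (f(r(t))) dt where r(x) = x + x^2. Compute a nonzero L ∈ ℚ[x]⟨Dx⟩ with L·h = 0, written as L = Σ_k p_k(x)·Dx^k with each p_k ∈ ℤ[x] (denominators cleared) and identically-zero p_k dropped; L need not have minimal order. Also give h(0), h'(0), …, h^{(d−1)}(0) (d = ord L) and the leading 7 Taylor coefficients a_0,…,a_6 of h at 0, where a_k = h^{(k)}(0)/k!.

L = (4 + 24·x + 48·x^2 + 32·x^3)·Dx - 2·Dx^2 + (1 + 2·x)·Dx^3  (order 3).
h: a_k = 0, 0, -3, -2, 1, 12/5, 28/15, …
ICs: h(0) = 0, h′(0) = 0, h′′(0) = -6.

f: a_k = 0, -6, 0, 4, 0, -4/5, 0, …
h₀=f(r): pull back L_f along r ⇒ L₀.
Integrate: L := L₀·Dx.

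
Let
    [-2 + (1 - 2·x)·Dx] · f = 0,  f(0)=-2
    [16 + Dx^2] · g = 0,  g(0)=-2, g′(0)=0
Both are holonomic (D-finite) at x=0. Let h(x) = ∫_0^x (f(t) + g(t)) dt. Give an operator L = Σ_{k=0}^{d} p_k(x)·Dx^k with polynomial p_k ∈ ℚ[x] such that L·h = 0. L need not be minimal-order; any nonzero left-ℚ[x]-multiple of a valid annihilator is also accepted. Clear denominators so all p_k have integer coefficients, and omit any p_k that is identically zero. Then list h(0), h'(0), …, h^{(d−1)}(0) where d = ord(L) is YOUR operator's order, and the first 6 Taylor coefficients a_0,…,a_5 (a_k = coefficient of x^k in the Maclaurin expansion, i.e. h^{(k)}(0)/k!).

f: a_k = -2, -4, -8, -16, -32, -64, …
g: a_k = -2, 0, 16, 0, -64/3, 0, …
L₀ := lclm(L_f,L_g); ord L₀ ≤ 1+2.
h=∫₀ˣh₀: take L = L₀·Dx.
L = (160 - 256·x + 256·x^2)·Dx + (-48 + 224·x - 384·x^2 + 256·x^3)·Dx^2 + (10 - 16·x + 16·x^2)·Dx^3 + (-3 + 14·x - 24·x^2 + 16·x^3)·Dx^4  (order 4).
h: a_k = 0, -4, -2, 8/3, -4, -32/3, …
ICs: h(0) = 0, h′(0) = -4, h′′(0) = -4, h′′′(0) = 16.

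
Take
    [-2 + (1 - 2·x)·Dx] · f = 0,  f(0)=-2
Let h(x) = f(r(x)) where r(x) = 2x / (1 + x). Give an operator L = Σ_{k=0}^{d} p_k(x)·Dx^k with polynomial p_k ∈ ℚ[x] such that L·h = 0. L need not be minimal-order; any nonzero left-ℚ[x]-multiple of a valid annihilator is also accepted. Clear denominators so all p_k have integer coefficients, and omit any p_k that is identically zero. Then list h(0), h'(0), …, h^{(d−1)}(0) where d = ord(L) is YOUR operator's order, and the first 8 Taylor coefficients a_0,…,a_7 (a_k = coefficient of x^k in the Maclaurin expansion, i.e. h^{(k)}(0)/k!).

f: a_k = -2, -4, -8, -16, -32, -64, -128, -256, …
L₀ from L_f via x↦r, Dx↦r'^{-1}Dx.
L = 4 + (-1 + 2·x + 3·x^2)·Dx  (order 1).
h: a_k = -2, -8, -24, -72, -216, -648, -1944, -5832, …
ICs: h(0) = -2.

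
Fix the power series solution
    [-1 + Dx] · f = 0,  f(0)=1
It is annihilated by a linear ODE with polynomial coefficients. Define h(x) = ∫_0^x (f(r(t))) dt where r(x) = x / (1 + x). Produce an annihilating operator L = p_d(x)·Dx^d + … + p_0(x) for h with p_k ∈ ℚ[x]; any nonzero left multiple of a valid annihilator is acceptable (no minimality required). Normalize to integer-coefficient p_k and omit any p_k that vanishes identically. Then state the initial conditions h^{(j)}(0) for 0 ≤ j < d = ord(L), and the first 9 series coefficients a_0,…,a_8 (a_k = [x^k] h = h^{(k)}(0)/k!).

L = -Dx + (1 + 2·x + x^2)·Dx^2  (order 2).
h: a_k = 0, 1, 1/2, -1/6, 1/24, 1/120, -19/720, 151/5040, -1091/40320, …
ICs: h(0) = 0, h′(0) = 1.

f: a_k = 1, 1, 1/2, 1/6, 1/24, 1/120, 1/720, 1/5040, 1/40320, …
Substitute x→r, Dx→(1/r')Dx; clear ⇒ L₀.
∫: right-multiply L₀ by Dx.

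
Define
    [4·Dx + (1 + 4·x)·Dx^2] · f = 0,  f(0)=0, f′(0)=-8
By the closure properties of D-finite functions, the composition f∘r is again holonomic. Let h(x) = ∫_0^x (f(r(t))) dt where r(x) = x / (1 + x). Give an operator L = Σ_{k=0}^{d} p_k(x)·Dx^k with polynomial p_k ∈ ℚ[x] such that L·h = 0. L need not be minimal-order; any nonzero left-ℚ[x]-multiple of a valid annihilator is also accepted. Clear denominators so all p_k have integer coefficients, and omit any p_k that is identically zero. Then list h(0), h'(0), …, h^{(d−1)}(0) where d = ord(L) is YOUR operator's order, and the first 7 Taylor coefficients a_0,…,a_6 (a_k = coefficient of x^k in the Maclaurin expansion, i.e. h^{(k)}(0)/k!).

f: a_k = 0, -8, 16, -128/3, 128, -2048/5, 4096/3, …
f∘r: x↦r, Dx↦Dx/r' in L_f ⇒ L₀.
∫: right-multiply L₀ by Dx.
L = (6 + 10·x)·Dx^2 + (1 + 6·x + 5·x^2)·Dx^3  (order 3).
h: a_k = 0, 0, -4, 8, -62/3, 312/5, -3124/15, …
ICs: h(0) = 0, h′(0) = 0, h′′(0) = -8.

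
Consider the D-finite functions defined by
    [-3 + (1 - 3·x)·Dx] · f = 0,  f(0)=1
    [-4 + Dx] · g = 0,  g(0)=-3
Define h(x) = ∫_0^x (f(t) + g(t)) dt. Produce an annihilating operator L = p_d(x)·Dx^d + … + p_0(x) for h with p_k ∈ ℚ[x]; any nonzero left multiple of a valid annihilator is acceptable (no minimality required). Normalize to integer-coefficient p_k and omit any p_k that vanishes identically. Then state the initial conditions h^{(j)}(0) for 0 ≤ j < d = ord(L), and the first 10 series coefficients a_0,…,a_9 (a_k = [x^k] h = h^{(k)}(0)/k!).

f: a_k = 1, 3, 9, 27, 81, 243, 729, 2187, 6561, 19683, …
g: a_k = -3, -12, -24, -32, -32, -128/5, -256/15, -1024/105, -512/105, -2048/945, …
L₀ := lclm(L_f,L_g); ord L₀ ≤ 1+1.
h=∫₀ˣh₀: take L = L₀·Dx.
L = (-24 - 144·x)·Dx + (2 + 96·x - 144·x^2)·Dx^2 + (1 - 15·x + 36·x^2)·Dx^3  (order 3).
h: a_k = 0, -2, -9/2, -5, -5/4, 49/5, 1087/30, 10679/105, 228611/840, 688393/945, …
ICs: h(0) = 0, h′(0) = -2, h′′(0) = -9.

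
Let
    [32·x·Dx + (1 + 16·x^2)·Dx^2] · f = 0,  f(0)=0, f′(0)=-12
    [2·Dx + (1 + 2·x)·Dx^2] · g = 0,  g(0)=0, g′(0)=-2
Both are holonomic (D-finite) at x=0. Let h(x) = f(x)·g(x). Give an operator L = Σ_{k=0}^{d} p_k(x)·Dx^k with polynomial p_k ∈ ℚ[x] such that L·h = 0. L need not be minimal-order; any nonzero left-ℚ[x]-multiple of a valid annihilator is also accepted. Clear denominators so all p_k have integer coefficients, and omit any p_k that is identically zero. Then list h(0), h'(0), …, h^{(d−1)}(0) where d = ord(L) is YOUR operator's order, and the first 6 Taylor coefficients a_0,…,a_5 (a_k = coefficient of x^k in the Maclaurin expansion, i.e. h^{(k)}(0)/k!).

f: a_k = 0, -12, 0, 64, 0, -3072/5, …
g: a_k = 0, -2, 2, -8/3, 4, -32/5, …
L₀ := L_f ⊗_s L_g (sym. prod.), ord ≤ 4.
L = (2304 + 8960·x + 114688·x^2 + 552960·x^3 + 983040·x^4 + 851968·x^5 + 1048576·x^7)·Dx + (1032 + 14720·x + 111872·x^2 + 616448·x^3 + 1884160·x^4 + 3047424·x^5 + 2293760·x^6 + 1572864·x^7 + 3670016·x^8)·Dx^2 + (72 + 2512·x + 19968·x^2 + 99072·x^3 + 393216·x^4 + 1019904·x^5 + 1572864·x^6 + 1376256·x^7 + 1572864·x^8 + 2097152·x^9)·Dx^3 + (17 + 132·x + 964·x^2 + 4864·x^3 + 18432·x^4 + 55296·x^5 + 129024·x^6 + 196608·x^7 + 196608·x^8 + 262144·x^9 + 262144·x^10)·Dx^4  (order 4).
h: a_k = 0, 0, 24, -24, -96, 80, …
ICs: h(0) = 0, h′(0) = 0, h′′(0) = 48, h′′′(0) = -144.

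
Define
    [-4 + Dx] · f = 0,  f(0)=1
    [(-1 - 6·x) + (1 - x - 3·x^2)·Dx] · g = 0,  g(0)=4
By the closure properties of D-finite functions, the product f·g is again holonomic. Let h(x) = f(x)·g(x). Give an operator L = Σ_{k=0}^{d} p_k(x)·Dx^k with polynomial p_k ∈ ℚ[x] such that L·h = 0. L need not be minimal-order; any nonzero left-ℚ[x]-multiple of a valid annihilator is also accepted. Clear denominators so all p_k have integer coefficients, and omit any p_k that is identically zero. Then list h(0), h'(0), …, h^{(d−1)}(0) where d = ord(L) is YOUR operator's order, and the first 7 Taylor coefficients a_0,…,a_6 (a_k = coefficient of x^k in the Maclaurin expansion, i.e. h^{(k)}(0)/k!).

f: a_k = 1, 4, 8, 32/3, 32/3, 128/15, 256/45, …
g: a_k = 4, 4, 16, 28, 76, 160, 388, …
Sym-product of L_f,L_g gives L₀ (≤ ord 1).
L = (5 + 2·x - 12·x^2) + (-1 + x + 3·x^2)·Dx  (order 1).
h: a_k = 4, 20, 64, 500/3, 1204/3, 14032/15, 19460/9, …
ICs: h(0) = 4.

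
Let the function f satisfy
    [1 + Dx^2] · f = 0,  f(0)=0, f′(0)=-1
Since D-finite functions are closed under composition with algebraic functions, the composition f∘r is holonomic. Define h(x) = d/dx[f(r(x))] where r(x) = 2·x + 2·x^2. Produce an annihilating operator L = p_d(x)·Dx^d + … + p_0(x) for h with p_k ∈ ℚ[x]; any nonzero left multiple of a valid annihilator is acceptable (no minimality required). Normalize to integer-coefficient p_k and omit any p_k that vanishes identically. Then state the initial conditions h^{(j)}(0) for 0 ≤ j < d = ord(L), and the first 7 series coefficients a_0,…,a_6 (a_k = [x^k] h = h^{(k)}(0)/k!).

f: a_k = 0, -1, 0, 1/6, 0, -1/120, 0, …
Substitute x→r, Dx→(1/r')Dx; clear ⇒ L₀.
h=h₀': d/dx-closure on L₀ ⇒ L.
L = (16 + 32·x + 96·x^2 + 128·x^3 + 64·x^4) + (-6 - 12·x)·Dx + (1 + 4·x + 4·x^2)·Dx^2  (order 2).
h: a_k = -2, -4, 4, 16, 56/3, 0, -832/45, …
ICs: h(0) = -2, h′(0) = -4.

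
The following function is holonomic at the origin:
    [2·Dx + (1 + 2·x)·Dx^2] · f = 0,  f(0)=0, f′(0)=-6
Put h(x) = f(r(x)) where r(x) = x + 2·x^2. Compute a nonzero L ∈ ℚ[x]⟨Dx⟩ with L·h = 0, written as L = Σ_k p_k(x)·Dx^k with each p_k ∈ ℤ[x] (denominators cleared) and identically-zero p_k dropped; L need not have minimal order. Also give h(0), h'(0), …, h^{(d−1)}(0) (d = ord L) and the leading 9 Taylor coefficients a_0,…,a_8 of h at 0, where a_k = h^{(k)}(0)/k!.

f: a_k = 0, -6, 6, -8, 12, -96/5, 32, -384/7, 96, …
Substitute x→r, Dx→(1/r')Dx; clear ⇒ L₀.
L = (-2 + 8·x + 16·x^2)·Dx + (1 + 6·x + 12·x^2 + 16·x^3)·Dx^2  (order 2).
h: a_k = 0, -6, -6, 16, -12, -96/5, 64, -384/7, -96, …
ICs: h(0) = 0, h′(0) = -6.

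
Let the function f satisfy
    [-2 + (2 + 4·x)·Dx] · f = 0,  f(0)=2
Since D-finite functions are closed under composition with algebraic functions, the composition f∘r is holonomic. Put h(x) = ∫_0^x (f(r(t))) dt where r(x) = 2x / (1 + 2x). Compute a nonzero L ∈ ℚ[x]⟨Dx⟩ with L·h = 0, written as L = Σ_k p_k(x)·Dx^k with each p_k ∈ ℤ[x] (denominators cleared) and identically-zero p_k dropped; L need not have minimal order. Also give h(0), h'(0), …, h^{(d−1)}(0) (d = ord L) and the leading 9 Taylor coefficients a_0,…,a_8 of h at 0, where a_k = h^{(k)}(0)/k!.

f: a_k = 2, 2, -1, 1, -5/4, 7/4, -21/8, 33/8, -429/64, …
Substitute x→r, Dx→(1/r')Dx; clear ⇒ L₀.
∫: right-multiply L₀ by Dx.
L = -2·Dx + (1 + 8·x + 12·x^2)·Dx^2  (order 2).
h: a_k = 0, 2, 2, -4, 10, -148/5, 100, -2616/7, 1506, …
ICs: h(0) = 0, h′(0) = 2.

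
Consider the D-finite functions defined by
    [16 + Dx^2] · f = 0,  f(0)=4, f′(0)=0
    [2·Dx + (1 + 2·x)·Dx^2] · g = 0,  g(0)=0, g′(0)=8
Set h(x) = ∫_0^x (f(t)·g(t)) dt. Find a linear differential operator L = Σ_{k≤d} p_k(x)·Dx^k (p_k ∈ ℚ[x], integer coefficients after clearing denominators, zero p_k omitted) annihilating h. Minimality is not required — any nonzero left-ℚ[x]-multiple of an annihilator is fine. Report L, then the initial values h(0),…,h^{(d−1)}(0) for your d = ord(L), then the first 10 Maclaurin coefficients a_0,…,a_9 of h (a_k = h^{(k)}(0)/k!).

f: a_k = 4, 0, -32, 0, 128/3, 0, -1024/45, 0, 2048/315, 0, …
g: a_k = 0, 8, -8, 32/3, -16, 128/5, -128/3, 512/7, -128, 2048/9, …
f·g: L₀ = L_f ⊗_s L_g, ord ≤ 2·2.
Integrate: L := L₀·Dx.
L = (2688 + 27648·x + 93184·x^2 + 131072·x^3 + 65536·x^4)·Dx + (896 + 5888·x + 12288·x^2 + 8192·x^3)·Dx^2 + (408 + 3712·x + 11904·x^2 + 16384·x^3 + 8192·x^4)·Dx^3 + (56 + 368·x + 768·x^2 + 512·x^3)·Dx^4 + (15 + 124·x + 380·x^2 + 512·x^3 + 256·x^4)·Dx^5  (order 5).
h: a_k = 0, 0, 16, -32/3, -160/3, 192/5, 256/15, 0, -3328/105, 15872/405, …
ICs: h(0) = 0, h′(0) = 0, h′′(0) = 32, h′′′(0) = -64, h′′′′(0) = -1280.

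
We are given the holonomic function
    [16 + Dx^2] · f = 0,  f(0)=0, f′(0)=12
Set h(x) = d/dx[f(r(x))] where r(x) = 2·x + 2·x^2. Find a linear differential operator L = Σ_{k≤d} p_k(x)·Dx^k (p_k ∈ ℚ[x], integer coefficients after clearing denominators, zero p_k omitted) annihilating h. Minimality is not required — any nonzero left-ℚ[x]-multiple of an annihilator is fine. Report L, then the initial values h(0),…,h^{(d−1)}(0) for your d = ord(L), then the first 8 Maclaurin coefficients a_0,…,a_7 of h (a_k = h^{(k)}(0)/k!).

f: a_k = 0, 12, 0, -32, 0, 128/5, 0, -1024/105, …
f∘r: x↦r, Dx↦Dx/r' in L_f ⇒ L₀.
Differentiate: ansatz ord ≤ ord L₀ ⇒ L.
L = (76 + 512·x + 1536·x^2 + 2048·x^3 + 1024·x^4) + (-6 - 12·x)·Dx + (1 + 4·x + 4·x^2)·Dx^2  (order 2).
h: a_k = 24, 48, -768, -3072, 256, 23040, 729088/15, -65536/15, …
ICs: h(0) = 24, h′(0) = 48.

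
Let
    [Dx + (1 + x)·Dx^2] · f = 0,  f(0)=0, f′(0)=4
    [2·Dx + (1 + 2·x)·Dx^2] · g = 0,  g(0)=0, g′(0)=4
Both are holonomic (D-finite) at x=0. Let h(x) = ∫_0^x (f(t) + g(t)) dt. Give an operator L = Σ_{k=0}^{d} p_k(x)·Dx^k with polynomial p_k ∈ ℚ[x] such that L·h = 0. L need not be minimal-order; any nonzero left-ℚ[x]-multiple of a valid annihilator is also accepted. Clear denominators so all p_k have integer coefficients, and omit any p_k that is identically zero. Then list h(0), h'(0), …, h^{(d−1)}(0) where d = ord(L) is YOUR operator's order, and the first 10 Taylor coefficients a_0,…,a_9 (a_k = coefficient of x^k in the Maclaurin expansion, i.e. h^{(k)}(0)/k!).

f: a_k = 0, 4, -2, 4/3, -1, 4/5, -2/3, 4/7, -1/2, 4/9, …
g: a_k = 0, 4, -4, 16/3, -8, 64/5, -64/3, 256/7, -64, 1024/9, …
Weyl lclm of L_f,L_g ⇒ L₀ (ord ≤ 4).
h=∫₀ˣh₀: take L = L₀·Dx.
L = 4·Dx^2 + (6 + 8·x)·Dx^3 + (1 + 3·x + 2·x^2)·Dx^4  (order 4).
h: a_k = 0, 0, 4, -2, 5/3, -9/5, 34/15, -22/7, 65/14, -43/6, …
ICs: h(0) = 0, h′(0) = 0, h′′(0) = 8, h′′′(0) = -12.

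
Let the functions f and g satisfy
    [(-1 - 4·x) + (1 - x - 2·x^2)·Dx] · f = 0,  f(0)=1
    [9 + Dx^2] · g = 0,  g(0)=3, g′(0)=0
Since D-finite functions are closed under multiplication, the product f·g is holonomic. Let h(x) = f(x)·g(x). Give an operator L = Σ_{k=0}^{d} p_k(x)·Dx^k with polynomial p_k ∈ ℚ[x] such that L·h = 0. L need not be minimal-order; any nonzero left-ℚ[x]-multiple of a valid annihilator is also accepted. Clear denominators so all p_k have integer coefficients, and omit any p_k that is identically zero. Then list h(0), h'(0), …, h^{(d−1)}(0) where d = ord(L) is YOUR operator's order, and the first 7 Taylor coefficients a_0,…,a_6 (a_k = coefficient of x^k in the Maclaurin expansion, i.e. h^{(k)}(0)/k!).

f: a_k = 1, 1, 3, 5, 11, 21, 43, …
g: a_k = 3, 0, -27/2, 0, 81/8, 0, -243/80, …
Sym-product of L_f,L_g gives L₀ (≤ ord 2).
L = (-5 + 9·x + 18·x^2) + (2 + 8·x)·Dx + (-1 + x + 2·x^2)·Dx^2  (order 2).
h: a_k = 3, 3, -9/2, 3/2, 21/8, 45/8, 627/80, …
ICs: h(0) = 3, h′(0) = 3.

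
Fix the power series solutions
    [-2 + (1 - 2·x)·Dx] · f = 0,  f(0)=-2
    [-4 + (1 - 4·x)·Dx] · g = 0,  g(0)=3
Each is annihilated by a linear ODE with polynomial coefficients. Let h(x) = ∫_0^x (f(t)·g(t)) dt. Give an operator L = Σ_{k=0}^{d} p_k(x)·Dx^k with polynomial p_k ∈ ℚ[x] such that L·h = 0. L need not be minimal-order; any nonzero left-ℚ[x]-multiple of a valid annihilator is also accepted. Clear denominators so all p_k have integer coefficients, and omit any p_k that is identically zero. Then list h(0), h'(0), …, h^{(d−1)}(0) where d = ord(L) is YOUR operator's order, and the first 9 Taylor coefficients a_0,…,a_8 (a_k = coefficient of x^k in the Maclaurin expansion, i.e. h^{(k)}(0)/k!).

L = (-6 + 16·x)·Dx + (1 - 6·x + 8·x^2)·Dx^2  (order 2).
h: a_k = 0, -6, -18, -56, -180, -2976/5, -2016, -48768/7, -24480, …
ICs: h(0) = 0, h′(0) = -6.

f: a_k = -2, -4, -8, -16, -32, -64, -128, -256, -512, …
g: a_k = 3, 12, 48, 192, 768, 3072, 12288, 49152, 196608, …
L₀ := L_f ⊗_s L_g (sym. prod.), ord ≤ 1.
h=∫₀ˣh₀: take L = L₀·Dx.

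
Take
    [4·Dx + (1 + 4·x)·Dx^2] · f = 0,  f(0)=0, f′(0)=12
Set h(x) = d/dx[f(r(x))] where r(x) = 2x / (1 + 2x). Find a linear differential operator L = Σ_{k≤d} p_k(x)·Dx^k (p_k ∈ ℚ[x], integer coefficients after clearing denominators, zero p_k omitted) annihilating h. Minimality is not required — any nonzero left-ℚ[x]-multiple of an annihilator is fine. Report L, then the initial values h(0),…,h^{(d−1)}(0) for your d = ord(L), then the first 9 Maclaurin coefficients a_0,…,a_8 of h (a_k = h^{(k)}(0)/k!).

f: a_k = 0, 12, -24, 64, -192, 3072/5, -2048, 49152/7, -24576, …
Substitute x→r, Dx→(1/r')Dx; clear ⇒ L₀.
h=h₀': d/dx-closure on L₀ ⇒ L.
L = (12 + 40·x) + (1 + 12·x + 20·x^2)·Dx  (order 1).
h: a_k = 24, -288, 2976, -29952, 299904, -2999808, 29999616, -299999232, 2999998464, …
ICs: h(0) = 24.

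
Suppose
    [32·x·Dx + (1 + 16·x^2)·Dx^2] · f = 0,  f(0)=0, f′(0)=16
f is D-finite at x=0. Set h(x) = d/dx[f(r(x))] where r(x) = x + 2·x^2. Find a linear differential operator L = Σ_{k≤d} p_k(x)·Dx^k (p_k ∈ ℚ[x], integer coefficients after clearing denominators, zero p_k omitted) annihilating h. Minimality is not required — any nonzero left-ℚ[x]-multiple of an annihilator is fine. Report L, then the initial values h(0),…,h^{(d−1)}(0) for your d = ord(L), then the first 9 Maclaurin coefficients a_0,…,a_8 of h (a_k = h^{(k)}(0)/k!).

L = (-4 + 32·x + 256·x^2 + 768·x^3 + 768·x^4) + (1 + 4·x + 16·x^2 + 128·x^3 + 320·x^4 + 256·x^5)·Dx  (order 1).
h: a_k = 16, 64, -256, -2048, -1024, 45056, 163840, -524288, -5439488, …
ICs: h(0) = 16.

f: a_k = 0, 16, 0, -256/3, 0, 4096/5, 0, -65536/7, 0, …
Change of var in L_f (x↦r) gives L₀.
Derive L from L₀ (diff closure).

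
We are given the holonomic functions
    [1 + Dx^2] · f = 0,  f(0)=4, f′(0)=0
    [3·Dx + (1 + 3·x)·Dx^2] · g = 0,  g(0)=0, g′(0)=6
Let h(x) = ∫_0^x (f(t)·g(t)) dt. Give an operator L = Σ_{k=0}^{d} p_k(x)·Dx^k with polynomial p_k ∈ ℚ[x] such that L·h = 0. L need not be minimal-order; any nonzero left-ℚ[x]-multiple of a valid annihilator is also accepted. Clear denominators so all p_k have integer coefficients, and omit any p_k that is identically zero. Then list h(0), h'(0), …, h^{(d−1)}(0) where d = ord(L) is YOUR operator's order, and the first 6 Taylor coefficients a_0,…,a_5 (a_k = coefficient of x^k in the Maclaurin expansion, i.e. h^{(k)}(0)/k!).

L = (-203 - 222·x - 189·x^2 + 432·x^3 + 324·x^4)·Dx + (-84 - 108·x + 648·x^2 + 648·x^3)·Dx^2 + (-208 - 228·x - 54·x^2 + 864·x^3 + 648·x^4)·Dx^3 + (-84 - 108·x + 648·x^2 + 648·x^3)·Dx^4 + (-5 - 6·x + 135·x^2 + 432·x^3 + 324·x^4)·Dx^5  (order 5).
h: a_k = 0, 0, 12, -12, 15, -144/5, …
ICs: h(0) = 0, h′(0) = 0, h′′(0) = 24, h′′′(0) = -72, h′′′′(0) = 360.

f: a_k = 4, 0, -2, 0, 1/6, 0, …
g: a_k = 0, 6, -9, 18, -81/2, 486/5, …
Sym-product of L_f,L_g gives L₀ (≤ ord 4).
h=∫₀ˣh₀: take L = L₀·Dx.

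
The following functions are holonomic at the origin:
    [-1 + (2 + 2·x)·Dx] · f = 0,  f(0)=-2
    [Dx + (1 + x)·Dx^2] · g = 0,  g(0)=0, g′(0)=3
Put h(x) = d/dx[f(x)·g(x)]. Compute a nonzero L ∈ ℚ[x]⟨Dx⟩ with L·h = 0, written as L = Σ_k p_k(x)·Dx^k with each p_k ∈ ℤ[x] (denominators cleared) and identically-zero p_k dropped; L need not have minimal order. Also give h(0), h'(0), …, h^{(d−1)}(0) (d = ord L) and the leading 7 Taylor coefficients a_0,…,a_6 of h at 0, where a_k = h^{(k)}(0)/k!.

f: a_k = -2, -1, 1/4, -1/8, 5/64, -7/128, 21/512, …
g: a_k = 0, 3, -3/2, 1, -3/4, 3/5, -1/2, …
f·g: L₀ = L_f ⊗_s L_g, ord ≤ 1·2.
Derive L from L₀ (diff closure).
L = 1 + (8 + 8·x)·Dx + (4 + 8·x + 4·x^2)·Dx^2  (order 2).
h: a_k = -6, 0, 3/4, -1, 71/64, -93/80, 3043/2560, …
ICs: h(0) = -6, h′(0) = 0.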